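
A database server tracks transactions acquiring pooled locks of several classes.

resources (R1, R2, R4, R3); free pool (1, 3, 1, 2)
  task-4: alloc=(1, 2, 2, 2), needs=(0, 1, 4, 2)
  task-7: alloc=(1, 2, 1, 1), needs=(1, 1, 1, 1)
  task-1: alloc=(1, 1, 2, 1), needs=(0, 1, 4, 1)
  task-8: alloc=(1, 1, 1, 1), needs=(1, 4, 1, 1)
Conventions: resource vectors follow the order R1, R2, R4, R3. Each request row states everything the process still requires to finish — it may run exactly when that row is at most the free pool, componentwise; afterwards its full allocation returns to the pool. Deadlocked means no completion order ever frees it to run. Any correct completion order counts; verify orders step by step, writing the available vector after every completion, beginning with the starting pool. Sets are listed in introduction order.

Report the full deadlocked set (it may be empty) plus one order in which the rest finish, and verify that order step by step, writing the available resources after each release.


The deadlocked set is task-4 and task-1.
Key observation: no order helps: past task-7, task-8, the free pool tops out at (3, 6, 3, 4), below what each blocked process needs in R4.
A valid finishing order for the others: task-7, task-8. Step-by-step check:
  pool = (1, 3, 1, 2)
  task-7 needs (1, 1, 1, 1) <= (1, 3, 1, 2) -> finishes; pool += (1, 2, 1, 1) = (2, 5, 2, 3)
  task-8 needs (1, 4, 1, 1) <= (2, 5, 2, 3) -> finishes; pool += (1, 1, 1, 1) = (3, 6, 3, 4)
None of the blocked processes ever fits:
  blocked: task-4 wants (0, 1, 4, 2), pool (3, 6, 3, 4) — not enough R4
  blocked: task-1 wants (0, 1, 4, 1), pool (3, 6, 3, 4) — not enough R4


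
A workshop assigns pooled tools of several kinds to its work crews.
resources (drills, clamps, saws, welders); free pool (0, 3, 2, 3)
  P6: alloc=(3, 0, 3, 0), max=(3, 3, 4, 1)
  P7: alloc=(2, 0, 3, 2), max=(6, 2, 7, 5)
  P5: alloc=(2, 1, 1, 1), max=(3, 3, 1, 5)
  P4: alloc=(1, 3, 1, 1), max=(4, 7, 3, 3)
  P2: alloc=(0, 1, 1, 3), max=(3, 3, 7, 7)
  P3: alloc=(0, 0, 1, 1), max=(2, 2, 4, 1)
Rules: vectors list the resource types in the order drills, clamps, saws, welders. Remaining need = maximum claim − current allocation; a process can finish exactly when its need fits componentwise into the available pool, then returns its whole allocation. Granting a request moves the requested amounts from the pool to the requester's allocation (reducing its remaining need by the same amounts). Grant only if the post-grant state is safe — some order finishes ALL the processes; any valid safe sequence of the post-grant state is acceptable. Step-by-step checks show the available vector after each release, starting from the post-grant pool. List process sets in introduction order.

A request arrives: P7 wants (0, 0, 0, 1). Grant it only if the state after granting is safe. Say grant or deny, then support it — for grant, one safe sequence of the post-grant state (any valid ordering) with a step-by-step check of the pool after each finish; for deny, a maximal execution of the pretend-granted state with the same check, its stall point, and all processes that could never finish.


DENY: after the grant no complete ordering would exist.
Key observation: after P6, P3 the pool peaks at (3, 3, 6, 3), and each blocked process is short somewhere: P7 on drills; P5 on welders; P4 on clamps; P2 on welders.
On the post-grant state, P6, P3 is a maximal run — nothing extends it. Verifying each step:
  pool = (0, 3, 2, 2)
  P6 needs (0, 3, 1, 1) <= (0, 3, 2, 2) -> finishes; pool += (3, 0, 3, 0) = (3, 3, 5, 2)
  P3 needs (2, 2, 3, 0) <= (3, 3, 5, 2) -> finishes; pool += (0, 0, 1, 1) = (3, 3, 6, 3)
  P7 still needs (4, 2, 4, 2) but only (3, 3, 6, 3) is free — short on drills
  P5 still needs (1, 2, 0, 4) but only (3, 3, 6, 3) is free — short on welders
  P4 still needs (3, 4, 2, 2) but only (3, 3, 6, 3) is free — short on clamps
  P2 still needs (3, 2, 6, 4) but only (3, 3, 6, 3) is free — short on welders
Had the request been granted, P7, P5, P4 and P2 could never finish.


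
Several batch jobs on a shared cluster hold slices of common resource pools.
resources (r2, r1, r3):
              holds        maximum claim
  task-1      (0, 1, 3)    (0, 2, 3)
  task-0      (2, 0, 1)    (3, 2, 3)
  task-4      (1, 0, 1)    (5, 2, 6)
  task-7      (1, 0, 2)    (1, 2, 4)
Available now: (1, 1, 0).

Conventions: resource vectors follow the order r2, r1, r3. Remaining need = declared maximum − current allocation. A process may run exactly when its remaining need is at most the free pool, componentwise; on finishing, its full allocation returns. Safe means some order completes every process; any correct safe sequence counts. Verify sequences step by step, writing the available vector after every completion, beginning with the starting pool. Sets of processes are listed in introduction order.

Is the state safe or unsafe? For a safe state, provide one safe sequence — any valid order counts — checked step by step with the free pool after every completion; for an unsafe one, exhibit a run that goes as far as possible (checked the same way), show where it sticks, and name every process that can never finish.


SAFE. One safe sequence: task-1, task-7, task-0, task-4.
Key observation: the first exact fit in this order is task-1 — it needs (0, 1, 0) with (1, 1, 0) free, meeting a requested resource to the last unit.
Check, step by step:
  pool = (1, 1, 0)
  task-1 needs (0, 1, 0) <= (1, 1, 0) -> finishes; pool += (0, 1, 3) = (1, 2, 3)
  task-7 needs (0, 2, 2) <= (1, 2, 3) -> finishes; pool += (1, 0, 2) = (2, 2, 5)
  task-0 needs (1, 2, 2) <= (2, 2, 5) -> finishes; pool += (2, 0, 1) = (4, 2, 6)
  task-4 needs (4, 2, 5) <= (4, 2, 6) -> finishes; pool += (1, 0, 1) = (5, 2, 7)


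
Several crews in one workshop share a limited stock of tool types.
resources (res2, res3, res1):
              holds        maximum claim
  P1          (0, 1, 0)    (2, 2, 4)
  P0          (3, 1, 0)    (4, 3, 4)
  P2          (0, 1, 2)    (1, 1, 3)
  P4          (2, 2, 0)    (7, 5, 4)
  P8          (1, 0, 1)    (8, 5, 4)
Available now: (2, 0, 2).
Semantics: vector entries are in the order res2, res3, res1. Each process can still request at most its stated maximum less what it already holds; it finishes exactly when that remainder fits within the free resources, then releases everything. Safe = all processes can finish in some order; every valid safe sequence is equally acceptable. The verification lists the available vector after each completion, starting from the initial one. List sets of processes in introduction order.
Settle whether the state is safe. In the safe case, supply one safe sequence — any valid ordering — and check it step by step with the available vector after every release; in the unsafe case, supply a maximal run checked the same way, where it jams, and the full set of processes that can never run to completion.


SAFE, for example via the order P2, P1, P0, P4, P8.
Key observation: at P1 the run first touches a limit — (2, 1, 4) against (2, 1, 4), exact on a resource it actually requests.
Step-by-step check:
  pool = (2, 0, 2)
  P2 needs (1, 0, 1) <= (2, 0, 2) -> finishes; pool += (0, 1, 2) = (2, 1, 4)
  P1 needs (2, 1, 4) <= (2, 1, 4) -> finishes; pool += (0, 1, 0) = (2, 2, 4)
  P0 needs (1, 2, 4) <= (2, 2, 4) -> finishes; pool += (3, 1, 0) = (5, 3, 4)
  P4 needs (5, 3, 4) <= (5, 3, 4) -> finishes; pool += (2, 2, 0) = (7, 5, 4)
  P8 needs (7, 5, 3) <= (7, 5, 4) -> finishes; pool += (1, 0, 1) = (8, 5, 5)


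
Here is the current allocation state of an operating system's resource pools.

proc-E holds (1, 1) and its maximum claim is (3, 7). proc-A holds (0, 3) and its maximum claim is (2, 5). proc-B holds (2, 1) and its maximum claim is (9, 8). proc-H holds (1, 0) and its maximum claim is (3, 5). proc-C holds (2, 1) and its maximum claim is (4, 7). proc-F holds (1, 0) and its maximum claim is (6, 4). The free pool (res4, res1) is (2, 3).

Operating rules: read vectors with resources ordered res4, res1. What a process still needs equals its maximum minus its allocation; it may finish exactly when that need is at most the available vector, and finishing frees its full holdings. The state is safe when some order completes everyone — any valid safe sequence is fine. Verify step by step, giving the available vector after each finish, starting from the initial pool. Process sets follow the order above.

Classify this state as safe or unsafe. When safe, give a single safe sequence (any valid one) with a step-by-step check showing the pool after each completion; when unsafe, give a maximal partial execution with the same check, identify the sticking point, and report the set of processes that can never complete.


The state is SAFE; one workable sequence: proc-A, proc-E, proc-C, proc-F, proc-H, proc-B.
Key observation: the first exact fit in this order is proc-A — it needs (2, 2) with (2, 3) free, meeting a requested resource to the last unit.
Check, step by step:
  pool = (2, 3)
  proc-A needs (2, 2) <= (2, 3) -> finishes; pool += (0, 3) = (2, 6)
  proc-E needs (2, 6) <= (2, 6) -> finishes; pool += (1, 1) = (3, 7)
  proc-C needs (2, 6) <= (3, 7) -> finishes; pool += (2, 1) = (5, 8)
  proc-F needs (5, 4) <= (5, 8) -> finishes; pool += (1, 0) = (6, 8)
  proc-H needs (2, 5) <= (6, 8) -> finishes; pool += (1, 0) = (7, 8)
  proc-B needs (7, 7) <= (7, 8) -> finishes; pool += (2, 1) = (9, 9)


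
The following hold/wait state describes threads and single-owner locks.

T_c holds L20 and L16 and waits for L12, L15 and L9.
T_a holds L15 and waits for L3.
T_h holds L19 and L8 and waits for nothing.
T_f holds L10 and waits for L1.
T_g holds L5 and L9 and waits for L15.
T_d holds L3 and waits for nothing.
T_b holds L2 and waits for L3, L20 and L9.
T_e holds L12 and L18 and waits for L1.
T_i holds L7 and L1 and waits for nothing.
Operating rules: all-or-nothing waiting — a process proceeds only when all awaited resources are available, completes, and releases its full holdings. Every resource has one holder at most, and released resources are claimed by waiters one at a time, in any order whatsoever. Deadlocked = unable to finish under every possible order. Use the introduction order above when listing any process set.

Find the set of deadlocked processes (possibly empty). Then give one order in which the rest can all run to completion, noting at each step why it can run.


The deadlocked set is empty.
Key observation: all waits point, directly or indirectly, at processes that can finish, so nothing is permanently blocked.
The rest can finish in the order T_i, T_d, T_a, T_e, T_g, T_f, T_h, T_c, T_b.
Check, step by step:
  run T_i (it waits on nothing); releases L7 and L1
  run T_d (it waits on nothing); releases L3
  T_a waits on L3 — all released -> runs and releases L15
  T_e waits on L1 — all released -> runs and releases L12 and L18
  T_g waits on L15 — all released -> runs and releases L5 and L9
  T_f waits on L1 — all released -> runs and releases L10
  run T_h (it waits on nothing); releases L19 and L8
  T_c waits on L12, L15 and L9 — all released -> runs and releases L20 and L16
  T_b waits on L3, L20 and L9 — all released -> runs and releases L2


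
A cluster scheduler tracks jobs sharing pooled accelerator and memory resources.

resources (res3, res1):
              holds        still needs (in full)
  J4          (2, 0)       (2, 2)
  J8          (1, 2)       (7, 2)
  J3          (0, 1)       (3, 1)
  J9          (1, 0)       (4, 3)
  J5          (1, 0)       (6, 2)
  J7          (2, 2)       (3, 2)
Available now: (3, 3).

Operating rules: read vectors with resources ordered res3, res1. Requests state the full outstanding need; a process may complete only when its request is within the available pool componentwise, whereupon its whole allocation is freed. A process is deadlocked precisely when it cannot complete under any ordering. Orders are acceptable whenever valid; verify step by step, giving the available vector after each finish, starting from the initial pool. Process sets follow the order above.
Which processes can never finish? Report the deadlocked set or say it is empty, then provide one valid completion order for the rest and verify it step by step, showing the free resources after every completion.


No process is deadlocked.
Key observation: J7 can run right away; the returned allocation unlocks the remaining processes in turn.
A valid finishing order for the others: J7, J9, J5, J8, J4, J3. Walking it through:
  pool = (3, 3)
  run J7 (needs (3, 2), free (3, 3)); after release of (2, 2) the pool is (5, 5)
  run J9 (needs (4, 3), free (5, 5)); after release of (1, 0) the pool is (6, 5)
  run J5 (needs (6, 2), free (6, 5)); after release of (1, 0) the pool is (7, 5)
  run J8 (needs (7, 2), free (7, 5)); after release of (1, 2) the pool is (8, 7)
  run J4 (needs (2, 2), free (8, 7)); after release of (2, 0) the pool is (10, 7)
  run J3 (needs (3, 1), free (10, 7)); after release of (0, 1) the pool is (10, 8)


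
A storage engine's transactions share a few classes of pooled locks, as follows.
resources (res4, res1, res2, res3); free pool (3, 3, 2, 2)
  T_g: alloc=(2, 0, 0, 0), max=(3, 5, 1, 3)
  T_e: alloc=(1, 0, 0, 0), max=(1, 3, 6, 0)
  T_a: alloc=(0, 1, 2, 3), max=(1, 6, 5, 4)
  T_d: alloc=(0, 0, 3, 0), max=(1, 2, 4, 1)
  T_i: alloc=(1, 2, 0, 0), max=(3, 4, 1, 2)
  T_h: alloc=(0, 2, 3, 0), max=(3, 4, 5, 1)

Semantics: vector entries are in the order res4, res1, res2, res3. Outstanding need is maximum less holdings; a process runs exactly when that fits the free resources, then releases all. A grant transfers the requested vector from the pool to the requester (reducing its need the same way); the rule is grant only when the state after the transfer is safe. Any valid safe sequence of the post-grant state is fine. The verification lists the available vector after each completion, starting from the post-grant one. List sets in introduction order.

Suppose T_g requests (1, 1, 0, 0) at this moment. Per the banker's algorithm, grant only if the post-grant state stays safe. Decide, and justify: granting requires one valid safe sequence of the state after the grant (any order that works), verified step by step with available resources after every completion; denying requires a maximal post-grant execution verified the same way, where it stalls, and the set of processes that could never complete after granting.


GRANT — the state after the grant stays safe, e.g. via T_i, T_h, T_a, T_g, T_e, T_d.
Key observation: with (2, 2, 2, 2) left after the transfer, T_i can run at once — the state stays safe.
Verifying the post-grant state step by step:
  pool = (2, 2, 2, 2)
  T_i: need (2, 2, 1, 2) fits (2, 2, 2, 2); releases (1, 2, 0, 0), pool now (3, 4, 2, 2)
  T_h: need (3, 2, 2, 1) fits (3, 4, 2, 2); releases (0, 2, 3, 0), pool now (3, 6, 5, 2)
  T_a: need (1, 5, 3, 1) fits (3, 6, 5, 2); releases (0, 1, 2, 3), pool now (3, 7, 7, 5)
  T_g: need (0, 4, 1, 3) fits (3, 7, 7, 5); releases (3, 1, 0, 0), pool now (6, 8, 7, 5)
  T_e: need (0, 3, 6, 0) fits (6, 8, 7, 5); releases (1, 0, 0, 0), pool now (7, 8, 7, 5)
  T_d: need (1, 2, 1, 1) fits (7, 8, 7, 5); releases (0, 0, 3, 0), pool now (7, 8, 10, 5)


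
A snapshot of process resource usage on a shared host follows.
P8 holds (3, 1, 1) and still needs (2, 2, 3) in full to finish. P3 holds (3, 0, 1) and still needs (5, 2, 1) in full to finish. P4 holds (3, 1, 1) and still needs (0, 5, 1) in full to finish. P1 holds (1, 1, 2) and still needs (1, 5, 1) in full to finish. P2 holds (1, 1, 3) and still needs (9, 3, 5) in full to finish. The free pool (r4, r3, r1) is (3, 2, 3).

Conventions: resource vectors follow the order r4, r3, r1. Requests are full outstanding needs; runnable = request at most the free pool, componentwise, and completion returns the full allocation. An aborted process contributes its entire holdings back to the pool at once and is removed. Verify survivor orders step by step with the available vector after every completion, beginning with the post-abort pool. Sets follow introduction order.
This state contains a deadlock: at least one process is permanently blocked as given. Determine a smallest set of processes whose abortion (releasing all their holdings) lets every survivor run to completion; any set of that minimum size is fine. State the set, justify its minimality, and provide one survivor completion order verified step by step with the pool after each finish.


Minimum abort set: P4.
Key observation: no ordering could ever have run P1 before the abort of P4; with (3, 1, 1) back in the pool it fits at step 3.
No smaller set exists: with zero aborts the deadlock remains.
One survivor order: P8, P2, P1, P3. Step-by-step check (post-abort pool first):
  pool = (6, 3, 4)
  run P8 (needs (2, 2, 3), free (6, 3, 4)); after release of (3, 1, 1) the pool is (9, 4, 5)
  run P2 (needs (9, 3, 5), free (9, 4, 5)); after release of (1, 1, 3) the pool is (10, 5, 8)
  run P1 (needs (1, 5, 1), free (10, 5, 8)); after release of (1, 1, 2) the pool is (11, 6, 10)
  run P3 (needs (5, 2, 1), free (11, 6, 10)); after release of (3, 0, 1) the pool is (14, 6, 11)


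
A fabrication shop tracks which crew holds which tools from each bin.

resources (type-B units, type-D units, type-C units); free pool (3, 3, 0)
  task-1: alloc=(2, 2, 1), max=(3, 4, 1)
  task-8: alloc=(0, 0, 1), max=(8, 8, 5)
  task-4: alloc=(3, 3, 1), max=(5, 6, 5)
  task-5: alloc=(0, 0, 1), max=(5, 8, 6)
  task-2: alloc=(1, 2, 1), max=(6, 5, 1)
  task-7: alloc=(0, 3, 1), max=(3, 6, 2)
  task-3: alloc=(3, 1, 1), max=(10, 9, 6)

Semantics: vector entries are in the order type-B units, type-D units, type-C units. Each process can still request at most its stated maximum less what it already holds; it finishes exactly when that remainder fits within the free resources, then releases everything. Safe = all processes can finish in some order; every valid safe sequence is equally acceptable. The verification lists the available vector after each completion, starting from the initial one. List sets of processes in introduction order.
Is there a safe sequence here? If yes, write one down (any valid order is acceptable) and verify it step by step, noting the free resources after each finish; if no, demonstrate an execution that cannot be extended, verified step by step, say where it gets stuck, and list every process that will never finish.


The state is UNSAFE.
Key observation: once task-1, task-2, task-7 finish, the pool peaks at (6, 10, 3) — and every remaining process still needs more type-C units than that.
Going as far as possible: task-1, task-2, task-7; after that, nothing fits. Step-by-step check:
  pool = (3, 3, 0)
  run task-1 (needs (1, 2, 0), free (3, 3, 0)); after release of (2, 2, 1) the pool is (5, 5, 1)
  run task-2 (needs (5, 3, 0), free (5, 5, 1)); after release of (1, 2, 1) the pool is (6, 7, 2)
  run task-7 (needs (3, 3, 1), free (6, 7, 2)); after release of (0, 3, 1) the pool is (6, 10, 3)
  task-8 still needs (8, 8, 4) but only (6, 10, 3) is free — short on type-B units and type-C units
  task-4 still needs (2, 3, 4) but only (6, 10, 3) is free — short on type-C units
  task-5 still needs (5, 8, 5) but only (6, 10, 3) is free — short on type-C units
  task-3 still needs (7, 8, 5) but only (6, 10, 3) is free — short on type-B units and type-C units
Never able to finish: task-8, task-4, task-5 and task-3.


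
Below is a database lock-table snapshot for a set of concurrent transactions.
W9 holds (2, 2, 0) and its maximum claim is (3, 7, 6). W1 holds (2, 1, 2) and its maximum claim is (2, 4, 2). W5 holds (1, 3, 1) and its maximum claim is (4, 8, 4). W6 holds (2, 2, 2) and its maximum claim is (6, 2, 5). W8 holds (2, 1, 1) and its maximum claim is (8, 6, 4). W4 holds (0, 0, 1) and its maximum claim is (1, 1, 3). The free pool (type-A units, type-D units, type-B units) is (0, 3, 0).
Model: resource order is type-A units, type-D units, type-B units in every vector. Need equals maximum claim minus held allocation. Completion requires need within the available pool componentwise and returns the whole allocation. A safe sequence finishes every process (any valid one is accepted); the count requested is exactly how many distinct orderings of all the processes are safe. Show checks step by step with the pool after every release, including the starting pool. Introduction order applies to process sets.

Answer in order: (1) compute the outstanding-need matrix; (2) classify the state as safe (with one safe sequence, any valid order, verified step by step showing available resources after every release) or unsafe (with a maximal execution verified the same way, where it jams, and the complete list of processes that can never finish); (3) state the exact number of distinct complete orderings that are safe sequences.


(1) Need matrix, components ordered type-A units, type-D units, type-B units:
  W9: (1, 5, 6)
  W1: (0, 3, 0)
  W5: (3, 5, 3)
  W6: (4, 0, 3)
  W8: (6, 5, 3)
  W4: (1, 1, 2)
(2) The state is UNSAFE.
Key observation: after W1, W4 the pool peaks at (2, 4, 3), and each blocked process is short somewhere: W9 on type-D units, type-B units; W5 on type-A units, type-D units; W6 on type-A units; W8 on type-A units, type-D units.
The run W1, W4 cannot be extended any further. Walking it through:
  pool = (0, 3, 0)
  W1: need (0, 3, 0) fits (0, 3, 0); releases (2, 1, 2), pool now (2, 4, 2)
  W4: need (1, 1, 2) fits (2, 4, 2); releases (0, 0, 1), pool now (2, 4, 3)
  W9 still needs (1, 5, 6) but only (2, 4, 3) is free — short on type-D units and type-B units
  W5 still needs (3, 5, 3) but only (2, 4, 3) is free — short on type-A units and type-D units
  W6 still needs (4, 0, 3) but only (2, 4, 3) is free — short on type-A units
  W8 still needs (6, 5, 3) but only (2, 4, 3) is free — short on type-A units and type-D units
Permanently blocked: W9, W5, W6 and W8.
(3) Exactly 0 of the possible complete orderings are safe sequences.


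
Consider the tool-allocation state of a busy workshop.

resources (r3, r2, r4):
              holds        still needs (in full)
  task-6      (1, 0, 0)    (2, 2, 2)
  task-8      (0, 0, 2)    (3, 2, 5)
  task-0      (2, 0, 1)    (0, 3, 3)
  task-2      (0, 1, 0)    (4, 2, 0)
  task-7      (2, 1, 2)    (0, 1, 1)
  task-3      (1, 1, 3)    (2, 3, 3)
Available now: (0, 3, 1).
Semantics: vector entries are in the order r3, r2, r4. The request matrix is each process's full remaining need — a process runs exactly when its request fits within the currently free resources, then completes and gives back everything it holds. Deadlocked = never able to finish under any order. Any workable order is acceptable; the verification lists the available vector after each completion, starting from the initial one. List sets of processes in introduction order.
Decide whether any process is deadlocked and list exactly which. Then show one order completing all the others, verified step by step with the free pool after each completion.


Nothing here is deadlocked.
Key observation: task-7 leads a chain of completions in which each release enables another process.
One completion order for the rest: task-7, task-0, task-6, task-2, task-3, task-8. Step-by-step check:
  pool = (0, 3, 1)
  task-7 needs (0, 1, 1) <= (0, 3, 1) -> finishes; pool += (2, 1, 2) = (2, 4, 3)
  task-0 needs (0, 3, 3) <= (2, 4, 3) -> finishes; pool += (2, 0, 1) = (4, 4, 4)
  task-6 needs (2, 2, 2) <= (4, 4, 4) -> finishes; pool += (1, 0, 0) = (5, 4, 4)
  task-2 needs (4, 2, 0) <= (5, 4, 4) -> finishes; pool += (0, 1, 0) = (5, 5, 4)
  task-3 needs (2, 3, 3) <= (5, 5, 4) -> finishes; pool += (1, 1, 3) = (6, 6, 7)
  task-8 needs (3, 2, 5) <= (6, 6, 7) -> finishes; pool += (0, 0, 2) = (6, 6, 9)


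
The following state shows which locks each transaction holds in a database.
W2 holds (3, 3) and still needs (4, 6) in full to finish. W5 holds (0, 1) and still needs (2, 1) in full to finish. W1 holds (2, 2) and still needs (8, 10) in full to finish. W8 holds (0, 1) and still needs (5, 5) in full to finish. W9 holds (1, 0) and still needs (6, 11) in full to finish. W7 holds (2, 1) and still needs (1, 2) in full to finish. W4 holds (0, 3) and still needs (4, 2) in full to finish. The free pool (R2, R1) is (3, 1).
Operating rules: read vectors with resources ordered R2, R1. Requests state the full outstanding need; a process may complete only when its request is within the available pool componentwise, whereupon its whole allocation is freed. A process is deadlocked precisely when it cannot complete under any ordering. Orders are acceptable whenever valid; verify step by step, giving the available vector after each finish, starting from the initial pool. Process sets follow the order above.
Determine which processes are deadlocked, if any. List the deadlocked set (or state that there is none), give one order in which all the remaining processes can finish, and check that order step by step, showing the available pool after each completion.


No process is deadlocked.
Key observation: no deadlock: W5 fits now, and the freed resources carry the rest through.
One completion order for the rest: W5, W7, W4, W8, W2, W1, W9. Verifying each step:
  pool = (3, 1)
  W5: need (2, 1) fits (3, 1); releases (0, 1), pool now (3, 2)
  W7: need (1, 2) fits (3, 2); releases (2, 1), pool now (5, 3)
  W4: need (4, 2) fits (5, 3); releases (0, 3), pool now (5, 6)
  W8: need (5, 5) fits (5, 6); releases (0, 1), pool now (5, 7)
  W2: need (4, 6) fits (5, 7); releases (3, 3), pool now (8, 10)
  W1: need (8, 10) fits (8, 10); releases (2, 2), pool now (10, 12)
  W9: need (6, 11) fits (10, 12); releases (1, 0), pool now (11, 12)


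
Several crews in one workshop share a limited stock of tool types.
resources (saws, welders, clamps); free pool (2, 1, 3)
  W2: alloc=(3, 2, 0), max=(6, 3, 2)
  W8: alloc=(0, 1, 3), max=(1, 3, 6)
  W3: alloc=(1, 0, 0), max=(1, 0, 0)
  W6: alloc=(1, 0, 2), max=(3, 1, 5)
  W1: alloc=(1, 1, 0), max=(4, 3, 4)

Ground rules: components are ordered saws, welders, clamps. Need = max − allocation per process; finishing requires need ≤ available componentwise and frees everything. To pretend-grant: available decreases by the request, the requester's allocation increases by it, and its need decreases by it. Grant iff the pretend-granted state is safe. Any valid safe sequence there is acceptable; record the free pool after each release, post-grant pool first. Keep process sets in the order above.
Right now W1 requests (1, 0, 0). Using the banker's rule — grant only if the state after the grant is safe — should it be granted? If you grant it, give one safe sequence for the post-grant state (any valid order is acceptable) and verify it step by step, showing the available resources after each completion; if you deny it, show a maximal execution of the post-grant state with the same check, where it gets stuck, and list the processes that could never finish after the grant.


GRANT: granting preserves safety; a valid post-grant sequence is W3, W6, W2, W1, W8.
Key observation: granting shrinks the pool to (1, 1, 3), yet W3 still fits and the chain goes through.
Check on the post-grant state, step by step:
  pool = (1, 1, 3)
  W3 needs (0, 0, 0) <= (1, 1, 3) -> finishes; pool += (1, 0, 0) = (2, 1, 3)
  W6 needs (2, 1, 3) <= (2, 1, 3) -> finishes; pool += (1, 0, 2) = (3, 1, 5)
  W2 needs (3, 1, 2) <= (3, 1, 5) -> finishes; pool += (3, 2, 0) = (6, 3, 5)
  W1 needs (2, 2, 4) <= (6, 3, 5) -> finishes; pool += (2, 1, 0) = (8, 4, 5)
  W8 needs (1, 2, 3) <= (8, 4, 5) -> finishes; pool += (0, 1, 3) = (8, 5, 8)


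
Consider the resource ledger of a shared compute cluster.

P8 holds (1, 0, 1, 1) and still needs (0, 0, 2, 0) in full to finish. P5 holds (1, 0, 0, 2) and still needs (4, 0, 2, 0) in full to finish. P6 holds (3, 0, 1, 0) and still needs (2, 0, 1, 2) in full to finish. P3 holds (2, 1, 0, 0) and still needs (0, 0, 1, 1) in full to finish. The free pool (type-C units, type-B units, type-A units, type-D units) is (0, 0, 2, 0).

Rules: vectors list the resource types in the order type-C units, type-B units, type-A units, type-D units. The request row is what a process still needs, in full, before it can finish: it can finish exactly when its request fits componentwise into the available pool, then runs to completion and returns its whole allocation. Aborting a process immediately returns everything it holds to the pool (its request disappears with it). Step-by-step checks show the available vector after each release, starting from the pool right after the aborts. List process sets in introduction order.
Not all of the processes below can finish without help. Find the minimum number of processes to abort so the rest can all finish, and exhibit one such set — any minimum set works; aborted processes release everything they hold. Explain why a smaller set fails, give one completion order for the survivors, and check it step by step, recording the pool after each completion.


Abort P5.
Key observation: the deadlocked P6 becomes finishable only because P5 released (1, 0, 0, 2); it completes at step 3 below.
Why nothing smaller works: aborting no one leaves the state deadlocked as given.
Survivors finish in the order: P3, P8, P6. Verifying each step (pool after the aborts first):
  pool = (1, 0, 2, 2)
  P3 needs (0, 0, 1, 1) <= (1, 0, 2, 2) -> finishes; pool += (2, 1, 0, 0) = (3, 1, 2, 2)
  P8 needs (0, 0, 2, 0) <= (3, 1, 2, 2) -> finishes; pool += (1, 0, 1, 1) = (4, 1, 3, 3)
  P6 needs (2, 0, 1, 2) <= (4, 1, 3, 3) -> finishes; pool += (3, 0, 1, 0) = (7, 1, 4, 3)


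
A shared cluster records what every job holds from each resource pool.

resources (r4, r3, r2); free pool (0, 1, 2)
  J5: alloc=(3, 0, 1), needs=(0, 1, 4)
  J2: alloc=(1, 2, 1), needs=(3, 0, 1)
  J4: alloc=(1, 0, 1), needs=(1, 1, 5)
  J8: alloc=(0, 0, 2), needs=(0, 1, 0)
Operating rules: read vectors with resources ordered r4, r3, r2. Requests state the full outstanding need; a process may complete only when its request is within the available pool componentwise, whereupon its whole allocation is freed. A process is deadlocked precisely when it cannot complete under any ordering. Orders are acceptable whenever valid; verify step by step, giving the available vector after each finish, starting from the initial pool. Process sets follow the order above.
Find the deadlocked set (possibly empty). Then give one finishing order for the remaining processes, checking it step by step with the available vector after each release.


Nothing here is deadlocked.
Key observation: no deadlock: J8 fits now, and the freed resources carry the rest through.
One completion order for the rest: J8, J5, J4, J2. Walking it through:
  pool = (0, 1, 2)
  J8: need (0, 1, 0) fits (0, 1, 2); releases (0, 0, 2), pool now (0, 1, 4)
  J5: need (0, 1, 4) fits (0, 1, 4); releases (3, 0, 1), pool now (3, 1, 5)
  J4: need (1, 1, 5) fits (3, 1, 5); releases (1, 0, 1), pool now (4, 1, 6)
  J2: need (3, 0, 1) fits (4, 1, 6); releases (1, 2, 1), pool now (5, 3, 7)


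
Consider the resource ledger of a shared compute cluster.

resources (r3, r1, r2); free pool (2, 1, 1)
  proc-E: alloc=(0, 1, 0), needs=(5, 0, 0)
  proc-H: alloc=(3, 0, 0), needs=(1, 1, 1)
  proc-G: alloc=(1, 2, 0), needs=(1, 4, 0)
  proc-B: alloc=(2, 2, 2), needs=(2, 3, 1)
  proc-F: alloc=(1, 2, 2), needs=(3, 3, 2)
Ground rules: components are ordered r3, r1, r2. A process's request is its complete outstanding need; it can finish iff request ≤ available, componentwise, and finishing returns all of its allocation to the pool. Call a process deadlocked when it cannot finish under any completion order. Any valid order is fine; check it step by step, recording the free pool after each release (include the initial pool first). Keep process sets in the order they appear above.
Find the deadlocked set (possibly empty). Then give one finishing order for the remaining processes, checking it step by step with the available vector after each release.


Deadlocked set: proc-G, proc-B and proc-F.
Key observation: proc-H, proc-E can finish, but then (5, 2, 1) is all there is, and the blocked group's r1 demands exceed it.
The rest can finish in the order proc-H, proc-E. Check, step by step:
  pool = (2, 1, 1)
  proc-H: need (1, 1, 1) fits (2, 1, 1); releases (3, 0, 0), pool now (5, 1, 1)
  proc-E: need (5, 0, 0) fits (5, 1, 1); releases (0, 1, 0), pool now (5, 2, 1)
The blocked processes can never fit:
  blocked: proc-G wants (1, 4, 0), pool (5, 2, 1) — not enough r1
  blocked: proc-B wants (2, 3, 1), pool (5, 2, 1) — not enough r1
  blocked: proc-F wants (3, 3, 2), pool (5, 2, 1) — not enough r1 and r2


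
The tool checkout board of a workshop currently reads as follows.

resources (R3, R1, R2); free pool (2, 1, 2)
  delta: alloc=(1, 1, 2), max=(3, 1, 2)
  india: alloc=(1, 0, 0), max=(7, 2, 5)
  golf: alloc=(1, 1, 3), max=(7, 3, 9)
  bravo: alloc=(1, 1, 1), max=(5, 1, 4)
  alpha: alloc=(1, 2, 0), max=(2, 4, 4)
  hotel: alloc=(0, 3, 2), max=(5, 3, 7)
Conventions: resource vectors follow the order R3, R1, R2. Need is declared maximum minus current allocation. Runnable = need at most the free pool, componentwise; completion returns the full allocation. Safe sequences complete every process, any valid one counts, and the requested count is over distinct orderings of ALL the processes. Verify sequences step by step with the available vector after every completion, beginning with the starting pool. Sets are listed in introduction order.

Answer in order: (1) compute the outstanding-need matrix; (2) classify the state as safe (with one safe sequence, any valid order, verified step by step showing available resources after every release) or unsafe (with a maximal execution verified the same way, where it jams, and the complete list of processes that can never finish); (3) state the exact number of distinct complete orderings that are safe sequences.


(1) Remaining need (order R3, R1, R2):
  delta: (2, 0, 0)
  india: (6, 2, 5)
  golf: (6, 2, 6)
  bravo: (4, 0, 3)
  alpha: (1, 2, 4)
  hotel: (5, 0, 5)
(2) The state is UNSAFE.
Key observation: no order helps: past delta, alpha, bravo, hotel, the free pool tops out at (5, 8, 7), below what each blocked process needs in R3.
Going as far as possible: delta, alpha, bravo, hotel; after that, nothing fits. Walking it through:
  pool = (2, 1, 2)
  run delta (needs (2, 0, 0), free (2, 1, 2)); after release of (1, 1, 2) the pool is (3, 2, 4)
  run alpha (needs (1, 2, 4), free (3, 2, 4)); after release of (1, 2, 0) the pool is (4, 4, 4)
  run bravo (needs (4, 0, 3), free (4, 4, 4)); after release of (1, 1, 1) the pool is (5, 5, 5)
  run hotel (needs (5, 0, 5), free (5, 5, 5)); after release of (0, 3, 2) the pool is (5, 8, 7)
  india still needs (6, 2, 5) but only (5, 8, 7) is free — short on R3
  golf still needs (6, 2, 6) but only (5, 8, 7) is free — short on R3
Never able to finish: india and golf.
(3) The exact count: 0 of the possible complete orderings are safe sequences.


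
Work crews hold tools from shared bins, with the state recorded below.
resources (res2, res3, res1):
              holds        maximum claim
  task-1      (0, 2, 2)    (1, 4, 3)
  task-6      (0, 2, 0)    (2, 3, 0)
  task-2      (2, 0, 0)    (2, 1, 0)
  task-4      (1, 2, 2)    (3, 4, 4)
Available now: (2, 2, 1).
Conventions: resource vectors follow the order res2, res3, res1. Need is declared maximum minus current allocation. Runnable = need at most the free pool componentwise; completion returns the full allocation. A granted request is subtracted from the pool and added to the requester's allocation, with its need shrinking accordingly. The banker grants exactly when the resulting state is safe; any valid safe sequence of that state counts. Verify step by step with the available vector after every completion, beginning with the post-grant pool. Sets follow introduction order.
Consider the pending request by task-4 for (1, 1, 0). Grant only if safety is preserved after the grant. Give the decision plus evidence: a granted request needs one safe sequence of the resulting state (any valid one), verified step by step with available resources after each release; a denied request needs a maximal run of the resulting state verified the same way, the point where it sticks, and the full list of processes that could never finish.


GRANT. The post-grant state is safe; one safe sequence: task-2, task-6, task-1, task-4.
Key observation: the grant leaves (1, 1, 1) free — enough for task-2, whose release restarts the cascade.
Step-by-step check of the post-grant state:
  pool = (1, 1, 1)
  run task-2 (needs (0, 1, 0), free (1, 1, 1)); after release of (2, 0, 0) the pool is (3, 1, 1)
  run task-6 (needs (2, 1, 0), free (3, 1, 1)); after release of (0, 2, 0) the pool is (3, 3, 1)
  run task-1 (needs (1, 2, 1), free (3, 3, 1)); after release of (0, 2, 2) the pool is (3, 5, 3)
  run task-4 (needs (1, 1, 2), free (3, 5, 3)); after release of (2, 3, 2) the pool is (5, 8, 5)


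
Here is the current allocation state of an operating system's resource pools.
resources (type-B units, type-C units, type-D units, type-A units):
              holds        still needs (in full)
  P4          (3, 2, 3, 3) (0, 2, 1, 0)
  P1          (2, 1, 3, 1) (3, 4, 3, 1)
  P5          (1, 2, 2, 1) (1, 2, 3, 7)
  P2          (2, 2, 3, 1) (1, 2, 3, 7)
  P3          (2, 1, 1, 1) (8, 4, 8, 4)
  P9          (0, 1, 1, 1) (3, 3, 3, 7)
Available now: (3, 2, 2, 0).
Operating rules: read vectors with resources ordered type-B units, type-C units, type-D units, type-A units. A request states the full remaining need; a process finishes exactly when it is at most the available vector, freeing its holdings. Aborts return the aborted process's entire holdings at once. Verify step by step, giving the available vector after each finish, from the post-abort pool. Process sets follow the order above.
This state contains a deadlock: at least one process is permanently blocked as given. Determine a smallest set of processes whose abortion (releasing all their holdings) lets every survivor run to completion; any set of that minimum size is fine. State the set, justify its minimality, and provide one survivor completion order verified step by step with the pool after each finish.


The answer: abort P5 and P9.
Key observation: the returned (1, 3, 3, 2) from P5 and P9 is what brings P2 — unrunnable before, under any order — into play at step 4.
Minimality, checking each single-abort alternative: P4 alone leaves P5 blocked (short on type-A units); P1 alone leaves P5 blocked (short on type-A units); P5 alone leaves P2 blocked (short on type-A units); P2 alone leaves P5 blocked (short on type-A units); P3 alone leaves P5 blocked (short on type-A units); P9 alone leaves P5 blocked (short on type-A units).
Survivors finish in the order: P4, P1, P3, P2. Walking it through (pool after the aborts first):
  pool = (4, 5, 5, 2)
  P4: need (0, 2, 1, 0) fits (4, 5, 5, 2); releases (3, 2, 3, 3), pool now (7, 7, 8, 5)
  P1: need (3, 4, 3, 1) fits (7, 7, 8, 5); releases (2, 1, 3, 1), pool now (9, 8, 11, 6)
  P3: need (8, 4, 8, 4) fits (9, 8, 11, 6); releases (2, 1, 1, 1), pool now (11, 9, 12, 7)
  P2: need (1, 2, 3, 7) fits (11, 9, 12, 7); releases (2, 2, 3, 1), pool now (13, 11, 15, 8)


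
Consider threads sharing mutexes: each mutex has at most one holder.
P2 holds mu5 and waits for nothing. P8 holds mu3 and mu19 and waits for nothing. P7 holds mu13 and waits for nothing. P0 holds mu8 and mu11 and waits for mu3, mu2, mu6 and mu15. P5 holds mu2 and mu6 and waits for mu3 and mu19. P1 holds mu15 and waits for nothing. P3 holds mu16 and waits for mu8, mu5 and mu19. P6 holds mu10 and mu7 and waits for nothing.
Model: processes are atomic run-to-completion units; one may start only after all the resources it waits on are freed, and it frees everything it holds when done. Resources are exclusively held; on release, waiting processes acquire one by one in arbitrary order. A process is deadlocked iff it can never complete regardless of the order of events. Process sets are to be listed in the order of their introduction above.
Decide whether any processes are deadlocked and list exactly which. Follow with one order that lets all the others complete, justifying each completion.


No process is deadlocked.
Key observation: there is no circular wait here — follow any chain and it reaches a process that is free to run now.
One completion order for the rest: P8, P2, P5, P1, P0, P6, P3, P7.
Check, step by step:
  run P8 (it waits on nothing); releases mu3 and mu19
  run P2 (it waits on nothing); releases mu5
  run P5 (all its waits — mu3 and mu19 — are resolved); releases mu2 and mu6
  run P1 (it waits on nothing); releases mu15
  run P0 (all its waits — mu3, mu2, mu6 and mu15 — are resolved); releases mu8 and mu11
  run P6 (it waits on nothing); releases mu10 and mu7
  run P3 (all its waits — mu8, mu5 and mu19 — are resolved); releases mu16
  run P7 (it waits on nothing); releases mu13
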